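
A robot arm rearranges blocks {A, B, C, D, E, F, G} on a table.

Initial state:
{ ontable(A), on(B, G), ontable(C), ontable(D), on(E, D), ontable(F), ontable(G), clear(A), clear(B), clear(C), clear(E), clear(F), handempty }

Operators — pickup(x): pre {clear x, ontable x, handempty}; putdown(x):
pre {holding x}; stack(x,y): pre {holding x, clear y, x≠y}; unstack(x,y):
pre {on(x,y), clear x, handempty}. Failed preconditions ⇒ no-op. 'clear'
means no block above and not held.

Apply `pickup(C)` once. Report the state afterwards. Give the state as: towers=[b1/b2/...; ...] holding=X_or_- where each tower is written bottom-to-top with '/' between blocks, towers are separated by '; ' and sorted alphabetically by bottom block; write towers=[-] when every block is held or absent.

towers=[A; D/E; F; G/B] holding=C

before: towers=[A; C; D/E; F; G/B] holding=-
pre[pickup(C)]: clear(C) ✓, ontable(C) ✓, handempty ✓
all met → apply pickup(C)
after:  towers=[A; D/E; F; G/B] holding=C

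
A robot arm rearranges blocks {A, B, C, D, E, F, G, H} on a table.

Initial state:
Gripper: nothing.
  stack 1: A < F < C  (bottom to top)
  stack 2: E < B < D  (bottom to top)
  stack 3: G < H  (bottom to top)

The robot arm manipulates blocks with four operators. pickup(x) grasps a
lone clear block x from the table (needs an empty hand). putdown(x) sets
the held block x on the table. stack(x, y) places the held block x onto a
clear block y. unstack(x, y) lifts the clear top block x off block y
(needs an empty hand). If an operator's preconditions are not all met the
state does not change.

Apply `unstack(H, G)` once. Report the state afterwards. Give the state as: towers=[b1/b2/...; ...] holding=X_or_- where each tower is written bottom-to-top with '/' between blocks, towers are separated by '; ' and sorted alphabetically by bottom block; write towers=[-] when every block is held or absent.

towers=[A/F/C; E/B/D; G] holding=H

before: towers=[A/F/C; E/B/D; G/H] holding=-
pre[unstack(H, G)]: on(H,G) ✓, clear(H) ✓, handempty ✓
all met → apply unstack(H, G)
after:  towers=[A/F/C; E/B/D; G] holding=H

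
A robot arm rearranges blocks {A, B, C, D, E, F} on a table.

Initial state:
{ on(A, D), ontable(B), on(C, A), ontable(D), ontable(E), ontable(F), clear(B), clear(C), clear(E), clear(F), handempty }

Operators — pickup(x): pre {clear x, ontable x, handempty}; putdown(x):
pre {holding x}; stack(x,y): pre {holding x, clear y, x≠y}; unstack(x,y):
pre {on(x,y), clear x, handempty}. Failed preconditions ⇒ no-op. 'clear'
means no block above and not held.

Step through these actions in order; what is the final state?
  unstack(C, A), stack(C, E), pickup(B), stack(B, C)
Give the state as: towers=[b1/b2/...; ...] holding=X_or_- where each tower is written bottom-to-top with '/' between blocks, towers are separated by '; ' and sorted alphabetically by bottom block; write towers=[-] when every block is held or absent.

step 1 (unstack(C, A)): towers=[B; D/A; E; F] holding=C
step 2 (stack(C, E)): towers=[B; D/A; E/C; F] holding=-
step 3 (pickup(B)): towers=[D/A; E/C; F] holding=B
step 4 (stack(B, C)): towers=[D/A; E/C/B; F] holding=-

towers=[D/A; E/C/B; F] holding=-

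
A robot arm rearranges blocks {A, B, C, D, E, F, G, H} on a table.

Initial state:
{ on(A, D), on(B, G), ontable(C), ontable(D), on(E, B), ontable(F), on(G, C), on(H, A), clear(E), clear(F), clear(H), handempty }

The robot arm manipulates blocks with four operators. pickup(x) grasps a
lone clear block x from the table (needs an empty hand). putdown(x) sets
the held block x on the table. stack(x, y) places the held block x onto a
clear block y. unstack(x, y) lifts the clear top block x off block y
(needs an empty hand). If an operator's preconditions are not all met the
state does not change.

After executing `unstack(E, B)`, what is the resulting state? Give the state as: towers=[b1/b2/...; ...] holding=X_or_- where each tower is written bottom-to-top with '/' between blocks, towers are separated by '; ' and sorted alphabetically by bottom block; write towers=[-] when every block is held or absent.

towers=[C/G/B; D/A/H; F] holding=E

before: towers=[C/G/B/E; D/A/H; F] holding=-
pre[unstack(E, B)]: on(E,B) yes, clear(E) yes, handempty yes
all met → apply unstack(E, B)
after:  towers=[C/G/B; D/A/H; F] holding=E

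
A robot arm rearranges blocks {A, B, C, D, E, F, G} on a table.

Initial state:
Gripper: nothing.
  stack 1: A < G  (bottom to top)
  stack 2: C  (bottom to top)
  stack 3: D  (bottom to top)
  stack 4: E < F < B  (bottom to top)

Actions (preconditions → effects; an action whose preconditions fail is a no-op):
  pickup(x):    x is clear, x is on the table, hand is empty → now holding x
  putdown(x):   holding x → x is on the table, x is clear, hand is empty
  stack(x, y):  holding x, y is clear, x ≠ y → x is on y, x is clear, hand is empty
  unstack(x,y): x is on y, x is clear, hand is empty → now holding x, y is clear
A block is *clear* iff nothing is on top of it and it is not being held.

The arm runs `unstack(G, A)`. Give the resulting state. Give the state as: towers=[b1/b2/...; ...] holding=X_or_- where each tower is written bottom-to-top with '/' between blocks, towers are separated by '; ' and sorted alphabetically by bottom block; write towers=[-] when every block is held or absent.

towers=[A; C; D; E/F/B] holding=G

before: towers=[A/G; C; D; E/F/B] holding=-
pre[unstack(G, A)]: on(G,A) yes, clear(G) yes, handempty yes
all met → apply unstack(G, A)
after:  towers=[A; C; D; E/F/B] holding=G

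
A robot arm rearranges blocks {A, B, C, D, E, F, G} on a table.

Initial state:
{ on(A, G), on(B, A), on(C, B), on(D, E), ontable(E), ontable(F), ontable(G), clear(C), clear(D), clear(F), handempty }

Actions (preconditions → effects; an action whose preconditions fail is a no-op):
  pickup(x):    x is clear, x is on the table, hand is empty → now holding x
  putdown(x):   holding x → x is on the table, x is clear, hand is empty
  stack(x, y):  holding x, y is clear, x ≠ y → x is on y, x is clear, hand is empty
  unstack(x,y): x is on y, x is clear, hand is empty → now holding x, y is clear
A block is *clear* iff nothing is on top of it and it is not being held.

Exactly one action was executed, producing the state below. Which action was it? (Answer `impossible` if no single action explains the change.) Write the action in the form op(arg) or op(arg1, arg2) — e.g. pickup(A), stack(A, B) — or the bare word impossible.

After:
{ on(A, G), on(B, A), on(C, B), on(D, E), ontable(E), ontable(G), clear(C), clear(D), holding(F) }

target: towers=[E/D; G/A/B/C] holding=F
         pickup(F) → towers=[E/D; G/A/B/C] holding=F  ← match
     unstack(D, E) → towers=[E; F; G/A/B/C] holding=D
     unstack(C, B) → towers=[E/D; F; G/A/B] holding=C

pickup(F)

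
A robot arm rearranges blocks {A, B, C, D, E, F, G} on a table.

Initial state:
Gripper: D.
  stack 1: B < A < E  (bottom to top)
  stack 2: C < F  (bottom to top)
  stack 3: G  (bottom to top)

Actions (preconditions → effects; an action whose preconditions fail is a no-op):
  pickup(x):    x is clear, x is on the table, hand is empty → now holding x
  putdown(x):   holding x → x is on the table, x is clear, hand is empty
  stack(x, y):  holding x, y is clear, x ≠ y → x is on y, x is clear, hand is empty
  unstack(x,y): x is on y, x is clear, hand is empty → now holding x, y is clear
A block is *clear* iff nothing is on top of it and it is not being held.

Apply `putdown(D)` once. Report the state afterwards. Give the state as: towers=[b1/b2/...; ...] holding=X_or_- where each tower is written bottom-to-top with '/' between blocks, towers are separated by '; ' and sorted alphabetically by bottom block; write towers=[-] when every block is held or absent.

before: towers=[B/A/E; C/F; G] holding=D
pre[putdown(D)]: holding(D) yes
all met → apply putdown(D)
after:  towers=[B/A/E; C/F; D; G] holding=-

towers=[B/A/E; C/F; D; G] holding=-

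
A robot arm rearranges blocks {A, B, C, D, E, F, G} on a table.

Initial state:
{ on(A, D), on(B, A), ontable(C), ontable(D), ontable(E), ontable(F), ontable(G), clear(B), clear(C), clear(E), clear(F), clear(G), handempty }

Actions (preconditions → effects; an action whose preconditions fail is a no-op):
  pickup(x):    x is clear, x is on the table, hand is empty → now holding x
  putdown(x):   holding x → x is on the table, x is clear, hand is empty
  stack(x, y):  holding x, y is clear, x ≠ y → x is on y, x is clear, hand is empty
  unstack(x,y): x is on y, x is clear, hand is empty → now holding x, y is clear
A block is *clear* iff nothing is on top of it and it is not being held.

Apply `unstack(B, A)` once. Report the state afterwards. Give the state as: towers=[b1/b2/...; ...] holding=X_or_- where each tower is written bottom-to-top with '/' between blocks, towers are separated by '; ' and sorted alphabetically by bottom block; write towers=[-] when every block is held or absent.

before: towers=[C; D/A/B; E; F; G] holding=-
pre[unstack(B, A)]: on(B,A) yes, clear(B) yes, handempty yes
all met → apply unstack(B, A)
after:  towers=[C; D/A; E; F; G] holding=B

towers=[C; D/A; E; F; G] holding=B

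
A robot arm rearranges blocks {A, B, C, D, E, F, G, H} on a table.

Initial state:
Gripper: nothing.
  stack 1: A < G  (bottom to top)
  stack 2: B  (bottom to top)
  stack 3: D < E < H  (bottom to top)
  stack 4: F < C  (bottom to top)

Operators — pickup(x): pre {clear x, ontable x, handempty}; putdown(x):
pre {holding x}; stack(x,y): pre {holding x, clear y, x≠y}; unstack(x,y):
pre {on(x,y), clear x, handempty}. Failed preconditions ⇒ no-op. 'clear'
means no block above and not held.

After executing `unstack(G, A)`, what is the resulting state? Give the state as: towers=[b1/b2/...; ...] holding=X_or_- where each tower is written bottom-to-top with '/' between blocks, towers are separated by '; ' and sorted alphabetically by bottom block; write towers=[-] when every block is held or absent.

towers=[A; B; D/E/H; F/C] holding=G

before: towers=[A/G; B; D/E/H; F/C] holding=-
pre[unstack(G, A)]: on(G,A) ✓, clear(G) ✓, handempty ✓
all met → apply unstack(G, A)
after:  towers=[A; B; D/E/H; F/C] holding=G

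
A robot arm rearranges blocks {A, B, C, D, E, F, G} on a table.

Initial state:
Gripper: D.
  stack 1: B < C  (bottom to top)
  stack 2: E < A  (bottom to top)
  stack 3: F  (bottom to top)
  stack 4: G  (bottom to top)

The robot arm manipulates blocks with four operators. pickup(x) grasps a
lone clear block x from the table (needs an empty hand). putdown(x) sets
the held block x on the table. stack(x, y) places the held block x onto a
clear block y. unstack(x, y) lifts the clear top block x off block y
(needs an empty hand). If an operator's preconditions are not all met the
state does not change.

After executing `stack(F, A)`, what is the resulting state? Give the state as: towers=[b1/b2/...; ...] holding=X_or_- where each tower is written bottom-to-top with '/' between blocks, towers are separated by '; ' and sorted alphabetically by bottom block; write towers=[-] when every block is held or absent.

before: towers=[B/C; E/A; F; G] holding=D
pre[stack(F, A)]: holding(F) fail, clear(A) ok, F≠A ok
holding(F) unmet → stack(F, A) is a no-op
after:  towers=[B/C; E/A; F; G] holding=D

towers=[B/C; E/A; F; G] holding=D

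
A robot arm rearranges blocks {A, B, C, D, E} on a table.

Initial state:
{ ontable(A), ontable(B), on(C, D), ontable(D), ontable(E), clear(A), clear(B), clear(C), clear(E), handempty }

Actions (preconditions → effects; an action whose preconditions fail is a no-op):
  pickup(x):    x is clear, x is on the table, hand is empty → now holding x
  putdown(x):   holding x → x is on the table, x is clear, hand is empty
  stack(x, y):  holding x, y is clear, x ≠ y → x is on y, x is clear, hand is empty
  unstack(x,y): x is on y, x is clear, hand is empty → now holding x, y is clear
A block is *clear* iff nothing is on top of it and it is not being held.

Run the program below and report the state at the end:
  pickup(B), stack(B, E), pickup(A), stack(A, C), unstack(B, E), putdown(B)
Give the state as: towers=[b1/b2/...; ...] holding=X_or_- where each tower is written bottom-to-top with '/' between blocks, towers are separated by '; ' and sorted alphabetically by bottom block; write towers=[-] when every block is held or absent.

towers=[B; D/C/A; E] holding=-

step 1 (pickup(B)): towers=[A; D/C; E] holding=B
step 2 (stack(B, E)): towers=[A; D/C; E/B] holding=-
step 3 (pickup(A)): towers=[D/C; E/B] holding=A
step 4 (stack(A, C)): towers=[D/C/A; E/B] holding=-
step 5 (unstack(B, E)): towers=[D/C/A; E] holding=B
step 6 (putdown(B)): towers=[B; D/C/A; E] holding=-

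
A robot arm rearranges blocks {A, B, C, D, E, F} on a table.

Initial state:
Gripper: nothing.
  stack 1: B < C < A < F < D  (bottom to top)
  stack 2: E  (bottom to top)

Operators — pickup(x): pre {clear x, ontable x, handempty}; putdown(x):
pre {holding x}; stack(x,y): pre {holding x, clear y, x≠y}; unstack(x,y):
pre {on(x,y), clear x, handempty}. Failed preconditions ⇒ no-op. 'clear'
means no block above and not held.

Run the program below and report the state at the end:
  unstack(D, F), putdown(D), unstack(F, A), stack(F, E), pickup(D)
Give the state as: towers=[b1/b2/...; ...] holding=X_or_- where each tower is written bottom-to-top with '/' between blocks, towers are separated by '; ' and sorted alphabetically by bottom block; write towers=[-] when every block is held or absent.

towers=[B/C/A; E/F] holding=D

step 1 (unstack(D, F)): towers=[B/C/A/F; E] holding=D
step 2 (putdown(D)): towers=[B/C/A/F; D; E] holding=-
step 3 (unstack(F, A)): towers=[B/C/A; D; E] holding=F
step 4 (stack(F, E)): towers=[B/C/A; D; E/F] holding=-
step 5 (pickup(D)): towers=[B/C/A; E/F] holding=D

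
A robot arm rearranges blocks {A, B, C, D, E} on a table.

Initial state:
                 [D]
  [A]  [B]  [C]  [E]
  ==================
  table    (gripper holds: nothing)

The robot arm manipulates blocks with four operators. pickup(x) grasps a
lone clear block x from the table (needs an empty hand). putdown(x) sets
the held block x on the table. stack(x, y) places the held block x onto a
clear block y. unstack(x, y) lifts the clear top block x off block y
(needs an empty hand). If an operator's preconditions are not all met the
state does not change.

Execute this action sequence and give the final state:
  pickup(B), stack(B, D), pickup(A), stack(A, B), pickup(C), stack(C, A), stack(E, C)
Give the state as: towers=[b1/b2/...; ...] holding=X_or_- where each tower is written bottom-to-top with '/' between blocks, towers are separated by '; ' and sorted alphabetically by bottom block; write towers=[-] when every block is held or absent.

towers=[E/D/B/A/C] holding=-

step 1 (pickup(B)): towers=[A; C; E/D] holding=B
step 2 (stack(B, D)): towers=[A; C; E/D/B] holding=-
step 3 (pickup(A)): towers=[C; E/D/B] holding=A
step 4 (stack(A, B)): towers=[C; E/D/B/A] holding=-
step 5 (pickup(C)): towers=[E/D/B/A] holding=C
step 6 (stack(C, A)): towers=[E/D/B/A/C] holding=-
step 7 (stack(E, C)) [no-op]: towers=[E/D/B/A/C] holding=-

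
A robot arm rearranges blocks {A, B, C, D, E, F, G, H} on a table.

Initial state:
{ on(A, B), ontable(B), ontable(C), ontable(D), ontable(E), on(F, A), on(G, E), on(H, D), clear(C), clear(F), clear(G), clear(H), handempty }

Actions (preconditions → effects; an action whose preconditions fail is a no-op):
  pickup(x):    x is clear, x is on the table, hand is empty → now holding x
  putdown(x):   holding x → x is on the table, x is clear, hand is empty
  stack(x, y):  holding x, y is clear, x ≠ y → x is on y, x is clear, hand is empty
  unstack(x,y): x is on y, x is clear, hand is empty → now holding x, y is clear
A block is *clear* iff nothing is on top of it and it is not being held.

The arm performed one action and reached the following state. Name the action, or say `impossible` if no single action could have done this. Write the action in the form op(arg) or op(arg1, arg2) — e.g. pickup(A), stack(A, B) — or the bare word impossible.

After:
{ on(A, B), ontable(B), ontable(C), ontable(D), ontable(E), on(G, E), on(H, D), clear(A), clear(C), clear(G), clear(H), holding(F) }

unstack(F, A)

target: towers=[B/A; C; D/H; E/G] holding=F
     unstack(G, E) → towers=[B/A/F; C; D/H; E] holding=G
     unstack(H, D) → towers=[B/A/F; C; D; E/G] holding=H
     unstack(F, A) → towers=[B/A; C; D/H; E/G] holding=F  ← match
         pickup(C) → towers=[B/A/F; D/H; E/G] holding=C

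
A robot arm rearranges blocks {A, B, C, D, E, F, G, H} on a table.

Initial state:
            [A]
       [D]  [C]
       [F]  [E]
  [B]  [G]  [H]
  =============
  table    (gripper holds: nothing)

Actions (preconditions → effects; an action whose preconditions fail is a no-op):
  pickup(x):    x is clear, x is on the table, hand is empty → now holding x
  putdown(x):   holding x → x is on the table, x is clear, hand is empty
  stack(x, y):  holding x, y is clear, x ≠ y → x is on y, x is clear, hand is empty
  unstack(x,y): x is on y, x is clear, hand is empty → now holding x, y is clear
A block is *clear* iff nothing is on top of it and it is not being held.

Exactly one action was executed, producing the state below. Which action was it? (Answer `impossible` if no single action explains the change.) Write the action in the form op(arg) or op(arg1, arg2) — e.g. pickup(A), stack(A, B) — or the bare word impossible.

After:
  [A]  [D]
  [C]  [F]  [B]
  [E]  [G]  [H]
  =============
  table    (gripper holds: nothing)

impossible

target: towers=[E/C/A; G/F/D; H/B] holding=-
     unstack(A, C) → towers=[B; G/F/D; H/E/C] holding=A
         pickup(B) → towers=[G/F/D; H/E/C/A] holding=B
     unstack(D, F) → towers=[B; G/F; H/E/C/A] holding=D
none of the 3 applicable actions match → impossible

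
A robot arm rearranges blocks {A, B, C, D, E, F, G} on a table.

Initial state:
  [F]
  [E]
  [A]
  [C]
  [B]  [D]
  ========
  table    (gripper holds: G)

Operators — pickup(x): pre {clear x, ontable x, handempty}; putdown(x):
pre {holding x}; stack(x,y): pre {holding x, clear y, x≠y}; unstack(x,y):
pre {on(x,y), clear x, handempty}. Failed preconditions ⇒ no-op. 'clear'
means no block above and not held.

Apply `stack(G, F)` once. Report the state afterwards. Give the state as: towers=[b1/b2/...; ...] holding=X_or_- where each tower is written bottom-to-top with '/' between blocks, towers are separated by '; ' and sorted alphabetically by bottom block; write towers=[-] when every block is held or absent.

towers=[B/C/A/E/F/G; D] holding=-

before: towers=[B/C/A/E/F; D] holding=G
pre[stack(G, F)]: holding(G) ✓, clear(F) ✓, G≠F ✓
all met → apply stack(G, F)
after:  towers=[B/C/A/E/F/G; D] holding=-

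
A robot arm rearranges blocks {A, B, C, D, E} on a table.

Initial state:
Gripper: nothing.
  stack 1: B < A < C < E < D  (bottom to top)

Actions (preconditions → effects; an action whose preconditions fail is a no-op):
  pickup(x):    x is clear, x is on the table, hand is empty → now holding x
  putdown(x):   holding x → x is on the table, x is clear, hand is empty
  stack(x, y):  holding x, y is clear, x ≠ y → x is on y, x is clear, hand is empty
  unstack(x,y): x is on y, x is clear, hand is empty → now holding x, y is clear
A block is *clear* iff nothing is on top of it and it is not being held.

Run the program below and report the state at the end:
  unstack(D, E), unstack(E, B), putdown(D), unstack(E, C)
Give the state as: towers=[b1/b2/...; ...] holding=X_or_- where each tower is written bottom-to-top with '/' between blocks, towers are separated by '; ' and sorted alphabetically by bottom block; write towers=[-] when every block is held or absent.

step 1 (unstack(D, E)): towers=[B/A/C/E] holding=D
step 2 (unstack(E, B)) [no-op]: towers=[B/A/C/E] holding=D
step 3 (putdown(D)): towers=[B/A/C/E; D] holding=-
step 4 (unstack(E, C)): towers=[B/A/C; D] holding=E

towers=[B/A/C; D] holding=E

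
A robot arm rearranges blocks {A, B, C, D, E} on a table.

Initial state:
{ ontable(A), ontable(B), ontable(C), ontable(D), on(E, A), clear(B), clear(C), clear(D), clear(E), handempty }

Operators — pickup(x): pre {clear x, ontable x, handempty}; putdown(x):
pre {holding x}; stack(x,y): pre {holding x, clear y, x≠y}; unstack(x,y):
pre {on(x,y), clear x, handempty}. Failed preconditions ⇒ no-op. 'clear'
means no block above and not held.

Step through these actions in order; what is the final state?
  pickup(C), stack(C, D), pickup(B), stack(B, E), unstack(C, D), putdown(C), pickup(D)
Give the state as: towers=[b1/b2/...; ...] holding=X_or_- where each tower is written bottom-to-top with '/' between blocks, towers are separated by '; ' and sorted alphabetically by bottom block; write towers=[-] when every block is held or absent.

towers=[A/E/B; C] holding=D

step 1 (pickup(C)): towers=[A/E; B; D] holding=C
step 2 (stack(C, D)): towers=[A/E; B; D/C] holding=-
step 3 (pickup(B)): towers=[A/E; D/C] holding=B
step 4 (stack(B, E)): towers=[A/E/B; D/C] holding=-
step 5 (unstack(C, D)): towers=[A/E/B; D] holding=C
step 6 (putdown(C)): towers=[A/E/B; C; D] holding=-
step 7 (pickup(D)): towers=[A/E/B; C] holding=D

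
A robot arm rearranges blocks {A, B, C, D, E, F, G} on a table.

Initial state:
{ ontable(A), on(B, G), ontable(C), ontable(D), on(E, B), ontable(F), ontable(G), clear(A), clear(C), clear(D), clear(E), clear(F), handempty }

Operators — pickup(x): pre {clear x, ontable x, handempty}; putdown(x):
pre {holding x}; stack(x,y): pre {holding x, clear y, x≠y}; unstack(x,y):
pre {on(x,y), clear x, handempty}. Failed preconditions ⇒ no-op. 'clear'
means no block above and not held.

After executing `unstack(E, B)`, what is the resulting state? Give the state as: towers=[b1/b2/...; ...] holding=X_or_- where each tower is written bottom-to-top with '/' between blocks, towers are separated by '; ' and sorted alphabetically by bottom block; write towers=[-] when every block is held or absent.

before: towers=[A; C; D; F; G/B/E] holding=-
pre[unstack(E, B)]: on(E,B) yes, clear(E) yes, handempty yes
all met → apply unstack(E, B)
after:  towers=[A; C; D; F; G/B] holding=E

towers=[A; C; D; F; G/B] holding=E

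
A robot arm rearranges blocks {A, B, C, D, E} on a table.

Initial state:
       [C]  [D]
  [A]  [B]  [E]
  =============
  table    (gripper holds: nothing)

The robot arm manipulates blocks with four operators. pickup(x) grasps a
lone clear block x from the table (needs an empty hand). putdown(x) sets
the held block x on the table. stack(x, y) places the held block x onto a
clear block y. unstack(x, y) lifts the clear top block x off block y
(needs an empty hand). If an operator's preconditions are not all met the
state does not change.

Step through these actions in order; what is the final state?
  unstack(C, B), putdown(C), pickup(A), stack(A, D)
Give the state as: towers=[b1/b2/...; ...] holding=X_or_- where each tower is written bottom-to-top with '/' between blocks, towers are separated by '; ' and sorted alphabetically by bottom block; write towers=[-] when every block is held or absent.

step 1 (unstack(C, B)): towers=[A; B; E/D] holding=C
step 2 (putdown(C)): towers=[A; B; C; E/D] holding=-
step 3 (pickup(A)): towers=[B; C; E/D] holding=A
step 4 (stack(A, D)): towers=[B; C; E/D/A] holding=-

towers=[B; C; E/D/A] holding=-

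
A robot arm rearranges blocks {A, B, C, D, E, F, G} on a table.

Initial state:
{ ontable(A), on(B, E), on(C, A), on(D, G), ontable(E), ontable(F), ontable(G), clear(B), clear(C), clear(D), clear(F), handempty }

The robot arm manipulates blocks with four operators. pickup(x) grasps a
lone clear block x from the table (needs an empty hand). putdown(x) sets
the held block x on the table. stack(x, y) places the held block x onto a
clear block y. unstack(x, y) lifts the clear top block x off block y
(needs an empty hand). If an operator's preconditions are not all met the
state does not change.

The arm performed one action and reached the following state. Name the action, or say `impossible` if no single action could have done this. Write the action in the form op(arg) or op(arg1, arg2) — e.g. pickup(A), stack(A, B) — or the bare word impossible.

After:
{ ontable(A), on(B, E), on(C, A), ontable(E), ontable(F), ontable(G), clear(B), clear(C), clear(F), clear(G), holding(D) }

unstack(D, G)

target: towers=[A/C; E/B; F; G] holding=D
     unstack(B, E) → towers=[A/C; E; F; G/D] holding=B
         pickup(F) → towers=[A/C; E/B; G/D] holding=F
     unstack(D, G) → towers=[A/C; E/B; F; G] holding=D  ← match
     unstack(C, A) → towers=[A; E/B; F; G/D] holding=C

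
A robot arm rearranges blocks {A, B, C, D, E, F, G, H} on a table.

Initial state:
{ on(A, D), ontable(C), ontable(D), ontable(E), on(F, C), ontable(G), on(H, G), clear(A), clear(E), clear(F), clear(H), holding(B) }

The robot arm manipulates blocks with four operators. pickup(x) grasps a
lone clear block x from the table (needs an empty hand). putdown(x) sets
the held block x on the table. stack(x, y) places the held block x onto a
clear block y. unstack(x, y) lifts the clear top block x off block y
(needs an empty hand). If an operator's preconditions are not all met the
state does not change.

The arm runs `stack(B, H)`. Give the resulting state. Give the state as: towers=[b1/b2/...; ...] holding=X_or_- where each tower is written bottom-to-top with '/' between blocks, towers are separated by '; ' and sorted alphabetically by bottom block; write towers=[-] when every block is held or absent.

before: towers=[C/F; D/A; E; G/H] holding=B
pre[stack(B, H)]: holding(B) ok, clear(H) ok, B≠H ok
all met → apply stack(B, H)
after:  towers=[C/F; D/A; E; G/H/B] holding=-

towers=[C/F; D/A; E; G/H/B] holding=-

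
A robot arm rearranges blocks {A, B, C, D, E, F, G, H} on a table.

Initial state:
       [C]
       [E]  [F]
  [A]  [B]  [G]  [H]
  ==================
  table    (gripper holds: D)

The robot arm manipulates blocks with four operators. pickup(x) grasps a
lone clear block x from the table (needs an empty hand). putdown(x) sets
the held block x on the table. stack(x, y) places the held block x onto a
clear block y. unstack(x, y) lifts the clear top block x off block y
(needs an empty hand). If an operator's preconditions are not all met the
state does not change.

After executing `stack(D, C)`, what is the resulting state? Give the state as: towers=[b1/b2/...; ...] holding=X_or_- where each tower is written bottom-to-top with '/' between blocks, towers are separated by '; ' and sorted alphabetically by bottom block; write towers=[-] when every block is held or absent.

towers=[A; B/E/C/D; G/F; H] holding=-

before: towers=[A; B/E/C; G/F; H] holding=D
pre[stack(D, C)]: holding(D) ok, clear(C) ok, D≠C ok
all met → apply stack(D, C)
after:  towers=[A; B/E/C/D; G/F; H] holding=-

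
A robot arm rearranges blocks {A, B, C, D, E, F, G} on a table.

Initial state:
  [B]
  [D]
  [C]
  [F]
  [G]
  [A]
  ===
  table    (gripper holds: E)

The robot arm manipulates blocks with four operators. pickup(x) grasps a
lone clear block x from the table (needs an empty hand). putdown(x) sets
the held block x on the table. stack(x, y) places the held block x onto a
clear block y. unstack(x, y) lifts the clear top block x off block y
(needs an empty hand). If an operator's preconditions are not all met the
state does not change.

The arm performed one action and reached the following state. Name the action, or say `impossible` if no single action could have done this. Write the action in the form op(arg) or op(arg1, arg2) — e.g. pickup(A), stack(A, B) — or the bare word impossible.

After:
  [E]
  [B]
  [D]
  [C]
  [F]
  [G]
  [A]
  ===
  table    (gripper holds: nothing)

stack(E, B)

target: towers=[A/G/F/C/D/B/E] holding=-
        putdown(E) → towers=[A/G/F/C/D/B; E] holding=-
       stack(E, B) → towers=[A/G/F/C/D/B/E] holding=-  ← match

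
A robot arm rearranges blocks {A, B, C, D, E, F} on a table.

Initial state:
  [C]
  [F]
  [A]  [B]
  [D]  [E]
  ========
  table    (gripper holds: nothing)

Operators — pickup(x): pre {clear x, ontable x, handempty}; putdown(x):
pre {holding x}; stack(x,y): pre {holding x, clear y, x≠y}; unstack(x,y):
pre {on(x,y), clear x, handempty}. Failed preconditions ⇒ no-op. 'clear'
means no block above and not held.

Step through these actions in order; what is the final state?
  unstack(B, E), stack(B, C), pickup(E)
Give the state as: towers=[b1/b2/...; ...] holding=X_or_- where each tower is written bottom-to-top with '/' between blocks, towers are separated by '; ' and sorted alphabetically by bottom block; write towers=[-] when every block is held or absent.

step 1 (unstack(B, E)): towers=[D/A/F/C; E] holding=B
step 2 (stack(B, C)): towers=[D/A/F/C/B; E] holding=-
step 3 (pickup(E)): towers=[D/A/F/C/B] holding=E

towers=[D/A/F/C/B] holding=E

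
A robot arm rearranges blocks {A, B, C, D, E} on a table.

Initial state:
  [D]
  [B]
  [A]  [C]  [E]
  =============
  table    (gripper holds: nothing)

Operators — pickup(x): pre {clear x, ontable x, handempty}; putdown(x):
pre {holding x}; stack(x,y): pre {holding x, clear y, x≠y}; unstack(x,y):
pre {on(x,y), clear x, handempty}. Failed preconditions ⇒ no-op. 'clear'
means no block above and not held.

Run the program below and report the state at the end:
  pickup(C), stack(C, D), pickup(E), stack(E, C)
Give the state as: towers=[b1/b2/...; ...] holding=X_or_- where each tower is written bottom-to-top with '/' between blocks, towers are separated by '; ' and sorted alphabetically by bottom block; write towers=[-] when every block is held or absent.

towers=[A/B/D/C/E] holding=-

step 1 (pickup(C)): towers=[A/B/D; E] holding=C
step 2 (stack(C, D)): towers=[A/B/D/C; E] holding=-
step 3 (pickup(E)): towers=[A/B/D/C] holding=E
step 4 (stack(E, C)): towers=[A/B/D/C/E] holding=-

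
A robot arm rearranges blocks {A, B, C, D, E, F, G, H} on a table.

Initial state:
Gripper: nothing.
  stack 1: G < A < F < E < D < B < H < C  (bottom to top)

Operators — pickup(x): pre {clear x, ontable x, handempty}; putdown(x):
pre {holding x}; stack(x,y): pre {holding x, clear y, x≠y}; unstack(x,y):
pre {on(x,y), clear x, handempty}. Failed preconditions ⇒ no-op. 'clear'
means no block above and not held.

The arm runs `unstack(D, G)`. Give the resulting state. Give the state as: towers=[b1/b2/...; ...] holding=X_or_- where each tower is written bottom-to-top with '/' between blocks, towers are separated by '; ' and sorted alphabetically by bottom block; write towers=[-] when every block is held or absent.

towers=[G/A/F/E/D/B/H/C] holding=-

before: towers=[G/A/F/E/D/B/H/C] holding=-
pre[unstack(D, G)]: on(D,G) fail, clear(D) fail, handempty ok
on(D,G), clear(D) unmet → unstack(D, G) is a no-op
after:  towers=[G/A/F/E/D/B/H/C] holding=-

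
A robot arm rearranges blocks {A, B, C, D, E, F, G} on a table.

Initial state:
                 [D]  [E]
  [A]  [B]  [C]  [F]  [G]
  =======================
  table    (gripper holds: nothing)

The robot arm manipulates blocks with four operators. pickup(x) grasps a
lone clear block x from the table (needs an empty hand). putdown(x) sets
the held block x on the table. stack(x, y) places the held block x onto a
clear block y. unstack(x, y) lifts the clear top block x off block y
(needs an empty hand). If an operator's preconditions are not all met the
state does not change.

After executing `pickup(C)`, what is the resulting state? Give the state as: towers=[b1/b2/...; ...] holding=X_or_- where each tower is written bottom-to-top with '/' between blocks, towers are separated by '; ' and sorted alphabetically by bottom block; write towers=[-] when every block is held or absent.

towers=[A; B; F/D; G/E] holding=C

before: towers=[A; B; C; F/D; G/E] holding=-
pre[pickup(C)]: clear(C) yes, ontable(C) yes, handempty yes
all met → apply pickup(C)
after:  towers=[A; B; F/D; G/E] holding=C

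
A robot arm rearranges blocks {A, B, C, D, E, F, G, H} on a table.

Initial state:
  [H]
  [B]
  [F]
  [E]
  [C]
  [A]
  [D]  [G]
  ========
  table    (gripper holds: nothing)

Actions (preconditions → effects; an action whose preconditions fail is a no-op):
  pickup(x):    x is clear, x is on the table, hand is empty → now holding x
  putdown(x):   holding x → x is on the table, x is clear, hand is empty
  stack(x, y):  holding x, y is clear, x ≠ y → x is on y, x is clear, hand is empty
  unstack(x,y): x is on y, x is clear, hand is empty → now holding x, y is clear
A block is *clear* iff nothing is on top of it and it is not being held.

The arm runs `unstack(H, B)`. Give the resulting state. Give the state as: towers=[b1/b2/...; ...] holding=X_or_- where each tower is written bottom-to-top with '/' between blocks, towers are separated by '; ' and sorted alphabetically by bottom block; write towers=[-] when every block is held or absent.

towers=[D/A/C/E/F/B; G] holding=H

before: towers=[D/A/C/E/F/B/H; G] holding=-
pre[unstack(H, B)]: on(H,B) ✓, clear(H) ✓, handempty ✓
all met → apply unstack(H, B)
after:  towers=[D/A/C/E/F/B; G] holding=H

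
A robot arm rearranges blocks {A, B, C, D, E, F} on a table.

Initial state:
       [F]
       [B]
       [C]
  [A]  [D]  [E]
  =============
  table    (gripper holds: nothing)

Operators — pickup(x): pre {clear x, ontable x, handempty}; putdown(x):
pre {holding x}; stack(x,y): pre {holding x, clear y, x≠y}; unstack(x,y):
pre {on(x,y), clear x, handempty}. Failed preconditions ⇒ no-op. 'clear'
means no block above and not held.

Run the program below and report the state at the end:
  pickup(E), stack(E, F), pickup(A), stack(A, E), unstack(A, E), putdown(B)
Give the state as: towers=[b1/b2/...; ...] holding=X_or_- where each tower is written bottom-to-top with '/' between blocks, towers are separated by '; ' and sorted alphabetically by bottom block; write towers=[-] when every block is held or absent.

step 1 (pickup(E)): towers=[A; D/C/B/F] holding=E
step 2 (stack(E, F)): towers=[A; D/C/B/F/E] holding=-
step 3 (pickup(A)): towers=[D/C/B/F/E] holding=A
step 4 (stack(A, E)): towers=[D/C/B/F/E/A] holding=-
step 5 (unstack(A, E)): towers=[D/C/B/F/E] holding=A
step 6 (putdown(B)) [no-op]: towers=[D/C/B/F/E] holding=A

towers=[D/C/B/F/E] holding=A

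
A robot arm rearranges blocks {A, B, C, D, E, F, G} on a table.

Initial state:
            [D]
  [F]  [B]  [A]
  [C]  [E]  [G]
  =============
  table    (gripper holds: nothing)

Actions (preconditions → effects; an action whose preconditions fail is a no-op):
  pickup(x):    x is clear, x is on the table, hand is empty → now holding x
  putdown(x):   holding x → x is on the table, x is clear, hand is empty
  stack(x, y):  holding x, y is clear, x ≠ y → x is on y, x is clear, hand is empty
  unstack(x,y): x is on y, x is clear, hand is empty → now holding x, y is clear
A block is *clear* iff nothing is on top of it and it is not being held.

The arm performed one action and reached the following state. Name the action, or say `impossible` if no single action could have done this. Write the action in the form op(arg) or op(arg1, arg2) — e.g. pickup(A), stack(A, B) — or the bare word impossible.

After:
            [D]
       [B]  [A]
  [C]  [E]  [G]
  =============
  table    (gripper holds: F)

target: towers=[C; E/B; G/A/D] holding=F
     unstack(B, E) → towers=[C/F; E; G/A/D] holding=B
     unstack(F, C) → towers=[C; E/B; G/A/D] holding=F  ← match
     unstack(D, A) → towers=[C/F; E/B; G/A] holding=D

unstack(F, C)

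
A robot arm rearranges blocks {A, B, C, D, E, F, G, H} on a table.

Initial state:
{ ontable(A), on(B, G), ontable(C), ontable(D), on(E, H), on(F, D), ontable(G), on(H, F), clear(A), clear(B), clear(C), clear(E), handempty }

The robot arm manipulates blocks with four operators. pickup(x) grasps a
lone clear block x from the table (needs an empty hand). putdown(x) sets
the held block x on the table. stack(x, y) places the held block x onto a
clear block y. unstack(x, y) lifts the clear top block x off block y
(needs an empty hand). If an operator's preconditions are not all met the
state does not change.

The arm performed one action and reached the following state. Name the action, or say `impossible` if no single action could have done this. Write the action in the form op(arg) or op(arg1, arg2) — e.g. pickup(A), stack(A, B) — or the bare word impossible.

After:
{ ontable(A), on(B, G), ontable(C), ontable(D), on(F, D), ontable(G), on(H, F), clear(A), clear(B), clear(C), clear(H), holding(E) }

unstack(E, H)

target: towers=[A; C; D/F/H; G/B] holding=E
         pickup(A) → towers=[C; D/F/H/E; G/B] holding=A
     unstack(E, H) → towers=[A; C; D/F/H; G/B] holding=E  ← match
     unstack(B, G) → towers=[A; C; D/F/H/E; G] holding=B
         pickup(C) → towers=[A; D/F/H/E; G/B] holding=C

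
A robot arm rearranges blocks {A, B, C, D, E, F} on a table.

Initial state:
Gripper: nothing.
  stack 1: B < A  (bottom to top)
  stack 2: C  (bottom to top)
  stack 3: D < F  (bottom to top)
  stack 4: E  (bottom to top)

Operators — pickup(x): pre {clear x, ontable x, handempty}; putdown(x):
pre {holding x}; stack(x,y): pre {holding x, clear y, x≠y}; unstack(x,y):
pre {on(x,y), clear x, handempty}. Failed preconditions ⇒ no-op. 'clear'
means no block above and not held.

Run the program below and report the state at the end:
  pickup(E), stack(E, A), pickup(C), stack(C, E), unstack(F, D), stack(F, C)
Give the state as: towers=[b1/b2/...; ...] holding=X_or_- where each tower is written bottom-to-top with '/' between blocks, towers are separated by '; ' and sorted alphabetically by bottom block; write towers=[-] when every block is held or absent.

step 1 (pickup(E)): towers=[B/A; C; D/F] holding=E
step 2 (stack(E, A)): towers=[B/A/E; C; D/F] holding=-
step 3 (pickup(C)): towers=[B/A/E; D/F] holding=C
step 4 (stack(C, E)): towers=[B/A/E/C; D/F] holding=-
step 5 (unstack(F, D)): towers=[B/A/E/C; D] holding=F
step 6 (stack(F, C)): towers=[B/A/E/C/F; D] holding=-

towers=[B/A/E/C/F; D] holding=-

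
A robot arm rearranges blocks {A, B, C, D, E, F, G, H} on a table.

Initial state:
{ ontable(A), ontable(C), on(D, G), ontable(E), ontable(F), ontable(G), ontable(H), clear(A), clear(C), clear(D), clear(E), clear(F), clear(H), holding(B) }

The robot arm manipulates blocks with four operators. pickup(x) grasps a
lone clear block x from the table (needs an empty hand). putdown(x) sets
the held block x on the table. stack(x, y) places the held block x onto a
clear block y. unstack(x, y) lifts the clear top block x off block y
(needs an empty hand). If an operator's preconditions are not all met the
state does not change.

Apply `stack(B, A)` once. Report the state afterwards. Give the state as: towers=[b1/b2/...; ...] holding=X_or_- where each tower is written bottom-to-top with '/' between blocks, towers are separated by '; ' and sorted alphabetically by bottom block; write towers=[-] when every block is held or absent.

before: towers=[A; C; E; F; G/D; H] holding=B
pre[stack(B, A)]: holding(B) ok, clear(A) ok, B≠A ok
all met → apply stack(B, A)
after:  towers=[A/B; C; E; F; G/D; H] holding=-

towers=[A/B; C; E; F; G/D; H] holding=-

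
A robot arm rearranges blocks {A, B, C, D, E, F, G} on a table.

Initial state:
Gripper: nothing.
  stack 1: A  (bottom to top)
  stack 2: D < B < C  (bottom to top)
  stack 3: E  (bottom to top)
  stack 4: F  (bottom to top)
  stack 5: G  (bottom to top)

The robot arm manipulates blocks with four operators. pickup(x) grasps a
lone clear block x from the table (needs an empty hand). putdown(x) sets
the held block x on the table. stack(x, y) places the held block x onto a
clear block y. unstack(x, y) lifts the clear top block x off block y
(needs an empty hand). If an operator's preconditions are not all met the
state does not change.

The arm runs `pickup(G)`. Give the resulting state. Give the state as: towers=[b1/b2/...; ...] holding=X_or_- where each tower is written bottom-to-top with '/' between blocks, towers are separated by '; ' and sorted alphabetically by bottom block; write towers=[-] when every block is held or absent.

before: towers=[A; D/B/C; E; F; G] holding=-
pre[pickup(G)]: clear(G) yes, ontable(G) yes, handempty yes
all met → apply pickup(G)
after:  towers=[A; D/B/C; E; F] holding=G

towers=[A; D/B/C; E; F] holding=G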